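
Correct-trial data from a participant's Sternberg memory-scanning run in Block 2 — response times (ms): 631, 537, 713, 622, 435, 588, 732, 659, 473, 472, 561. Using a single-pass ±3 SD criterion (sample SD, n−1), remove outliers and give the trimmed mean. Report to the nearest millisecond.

584 ms

n = 11, ΣRT = 6423, M = 583.909
Σ(x−M)² = 97642.91; s = √(97642.91/10) = 98.814
Cutoffs: 583.909 ± 3·98.814 → [287.5, 880.4]
No RTs fall outside the cutoffs; all 11 retained. Mean = 6423/11 = 583.909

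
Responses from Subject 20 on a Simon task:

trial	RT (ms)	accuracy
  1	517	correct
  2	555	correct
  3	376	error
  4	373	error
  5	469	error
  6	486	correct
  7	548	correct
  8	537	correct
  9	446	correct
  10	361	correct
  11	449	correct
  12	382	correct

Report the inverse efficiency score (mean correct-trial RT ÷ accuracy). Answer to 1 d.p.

634.2 ms

Correct trials (n=9): 517, 555, 486, 548, 537, 446, 361, 449, 382
Mean correct RT = 4281/9 = 475.6667 ms
Proportion correct = 9/12
IES = 475.6667 / (9/12) = 634.222 ms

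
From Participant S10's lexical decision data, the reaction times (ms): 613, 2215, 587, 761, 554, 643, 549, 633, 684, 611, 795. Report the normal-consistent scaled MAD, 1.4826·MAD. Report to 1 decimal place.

Sorted: 549, 554, 587, 611, 613, 633, 643, 684, 761, 795, 2215 → median = 633
|x − 633| sorted: 0, 10, 20, 22, 46, 51, 79, 84, 128, 162, 1582 → MAD = 51
Robust SD ≈ 1.4826 × 51 = 75.613

75.6 ms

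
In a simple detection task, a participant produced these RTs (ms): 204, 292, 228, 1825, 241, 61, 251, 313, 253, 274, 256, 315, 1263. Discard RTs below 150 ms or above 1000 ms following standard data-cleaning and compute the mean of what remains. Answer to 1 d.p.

262.7 ms

Excluded: 61, 1263, 1825
Retained (n=10): Σ = 2627
Mean = 2627/10 = 262.7000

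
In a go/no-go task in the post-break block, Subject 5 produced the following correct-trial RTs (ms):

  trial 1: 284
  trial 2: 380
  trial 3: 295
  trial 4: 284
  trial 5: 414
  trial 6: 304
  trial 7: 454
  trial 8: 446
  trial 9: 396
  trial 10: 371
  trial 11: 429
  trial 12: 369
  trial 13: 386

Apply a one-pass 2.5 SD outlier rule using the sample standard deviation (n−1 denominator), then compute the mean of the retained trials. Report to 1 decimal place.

n = 13, ΣRT = 4812, M = 370.154
Σ(x−M)² = 44055.69; s = √(44055.69/12) = 60.591
Cutoffs: 370.154 ± 2.5·60.591 → [218.7, 521.6]
No RTs fall outside the cutoffs; all 13 retained. Mean = 4812/13 = 370.154

370.2 ms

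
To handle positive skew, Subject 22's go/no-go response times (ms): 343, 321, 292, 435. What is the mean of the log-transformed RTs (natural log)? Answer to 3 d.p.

5.840

ln(RT): 5.8377, 5.7714, 5.6768, 6.0753
Σ ln(RT) = 23.3613
Mean = 23.3613/4 = 5.84032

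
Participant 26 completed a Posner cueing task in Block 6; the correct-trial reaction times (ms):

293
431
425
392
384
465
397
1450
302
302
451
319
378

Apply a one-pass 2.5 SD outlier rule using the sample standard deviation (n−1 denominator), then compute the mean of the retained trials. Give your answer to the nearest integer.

n = 13, ΣRT = 5989, M = 460.692
Σ(x−M)² = 1101056.77; s = √(1101056.77/12) = 302.910
Cutoffs: 460.692 ± 2.5·302.910 → [-296.6, 1218.0]
Outside: 1450 → excluded.
Retained (n=12): Σ = 4539, mean = 4539/12 = 378.250

378 ms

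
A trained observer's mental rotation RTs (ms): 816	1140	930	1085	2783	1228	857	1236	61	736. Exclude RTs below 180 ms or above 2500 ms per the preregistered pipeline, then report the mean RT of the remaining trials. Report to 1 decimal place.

Excluded: 61, 2783
Retained (n=8): Σ = 8028
Mean = 8028/8 = 1003.5000

1003.5 ms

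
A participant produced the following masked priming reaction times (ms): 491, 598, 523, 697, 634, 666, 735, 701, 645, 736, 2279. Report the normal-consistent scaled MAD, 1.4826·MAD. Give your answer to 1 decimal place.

100.8 ms

Sorted: 491, 523, 598, 634, 645, 666, 697, 701, 735, 736, 2279 → median = 666
|x − 666| sorted: 0, 21, 31, 32, 35, 68, 69, 70, 143, 175, 1613 → MAD = 68
Robust SD ≈ 1.4826 × 68 = 100.817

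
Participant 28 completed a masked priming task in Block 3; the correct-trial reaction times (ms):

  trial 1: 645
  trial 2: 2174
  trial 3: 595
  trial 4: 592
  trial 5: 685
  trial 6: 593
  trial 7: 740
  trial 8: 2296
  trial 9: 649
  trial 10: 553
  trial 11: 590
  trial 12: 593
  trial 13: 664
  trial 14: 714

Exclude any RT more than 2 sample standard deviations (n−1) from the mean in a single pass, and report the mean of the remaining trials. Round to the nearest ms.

n = 14, ΣRT = 12083, M = 863.071
Σ(x−M)² = 4435838.93; s = √(4435838.93/13) = 584.139
Cutoffs: 863.071 ± 2·584.139 → [-305.2, 2031.3]
Outside: 2174, 2296 → excluded.
Retained (n=12): Σ = 7613, mean = 7613/12 = 634.417

634 ms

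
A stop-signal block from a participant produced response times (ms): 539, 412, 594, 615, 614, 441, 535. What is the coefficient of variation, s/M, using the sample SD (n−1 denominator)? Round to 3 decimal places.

n = 7, Σ = 3750, M = 535.7143
Σ(x−M)² = 40099.429; s = √(40099.429/6) = 81.7511
CV = 81.7511 / 535.7143 = 0.15260

0.153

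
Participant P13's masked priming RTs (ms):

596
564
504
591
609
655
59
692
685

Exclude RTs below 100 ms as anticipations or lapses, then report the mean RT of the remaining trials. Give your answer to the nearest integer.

612 ms

Excluded: 59
Retained (n=8): Σ = 4896
Mean = 4896/8 = 612.0000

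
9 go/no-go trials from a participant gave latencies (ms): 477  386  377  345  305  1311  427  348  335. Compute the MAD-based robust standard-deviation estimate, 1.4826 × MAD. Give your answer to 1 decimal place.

62.3 ms

Sorted: 305, 335, 345, 348, 377, 386, 427, 477, 1311 → median = 377
|x − 377| sorted: 0, 9, 29, 32, 42, 50, 72, 100, 934 → MAD = 42
Robust SD ≈ 1.4826 × 42 = 62.269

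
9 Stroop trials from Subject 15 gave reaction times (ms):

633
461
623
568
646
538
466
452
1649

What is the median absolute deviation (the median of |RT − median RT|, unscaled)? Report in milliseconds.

Sorted: 452, 461, 466, 538, 568, 623, 633, 646, 1649 → median = 568
|x − 568|: 65, 107, 55, 0, 78, 30, 102, 116, 1081
Sorted deviations: 0, 30, 55, 65, 78, 102, 107, 116, 1081 → MAD = 78

78 ms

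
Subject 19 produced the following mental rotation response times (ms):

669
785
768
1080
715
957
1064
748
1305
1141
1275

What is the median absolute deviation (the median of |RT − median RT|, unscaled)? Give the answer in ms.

Sorted: 669, 715, 748, 768, 785, 957, 1064, 1080, 1141, 1275, 1305 → median = 957
|x − 957|: 288, 172, 189, 123, 242, 0, 107, 209, 348, 184, 318
Sorted deviations: 0, 107, 123, 172, 184, 189, 209, 242, 288, 318, 348 → MAD = 189

189 ms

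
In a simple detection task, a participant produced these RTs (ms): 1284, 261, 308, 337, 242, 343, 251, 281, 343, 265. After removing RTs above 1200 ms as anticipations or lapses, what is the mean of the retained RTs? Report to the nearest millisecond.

Excluded: 1284
Retained (n=9): Σ = 2631
Mean = 2631/9 = 292.3333

292 ms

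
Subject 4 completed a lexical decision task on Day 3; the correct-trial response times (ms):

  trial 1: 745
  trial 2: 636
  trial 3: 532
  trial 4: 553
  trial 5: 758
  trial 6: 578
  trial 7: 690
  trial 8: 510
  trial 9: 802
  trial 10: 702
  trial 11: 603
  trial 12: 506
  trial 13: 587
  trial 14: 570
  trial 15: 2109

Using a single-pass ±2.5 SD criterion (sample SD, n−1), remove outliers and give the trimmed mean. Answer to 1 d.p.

n = 15, ΣRT = 10881, M = 725.400
Σ(x−M)² = 2173127.60; s = √(2173127.60/14) = 393.984
Cutoffs: 725.400 ± 2.5·393.984 → [-259.6, 1710.4]
Outside: 2109 → excluded.
Retained (n=14): Σ = 8772, mean = 8772/14 = 626.571

626.6 ms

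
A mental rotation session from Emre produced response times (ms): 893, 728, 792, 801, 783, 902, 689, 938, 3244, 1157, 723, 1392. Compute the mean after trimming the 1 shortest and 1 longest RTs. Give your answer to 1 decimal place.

910.9 ms

Sorted: 689, 723, 728, 783, 792, 801, 893, 902, 938, 1157, 1392, 3244
Drop lowest 1 (689) and highest 1 (3244)
Remaining (n=10): Σ = 9109, mean = 9109/10 = 910.900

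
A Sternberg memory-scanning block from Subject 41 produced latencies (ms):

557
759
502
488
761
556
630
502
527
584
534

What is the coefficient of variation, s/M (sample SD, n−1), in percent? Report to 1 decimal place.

16.7%

n = 11, Σ = 6400, M = 581.8182
Σ(x−M)² = 93943.636; s = √(93943.636/10) = 96.9245
CV = 96.9245 / 581.8182 = 0.16659 = 16.659%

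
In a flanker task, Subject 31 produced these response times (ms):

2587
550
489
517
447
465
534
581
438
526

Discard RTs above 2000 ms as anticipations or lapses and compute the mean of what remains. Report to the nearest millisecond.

Excluded: 2587
Retained (n=9): Σ = 4547
Mean = 4547/9 = 505.2222

505 ms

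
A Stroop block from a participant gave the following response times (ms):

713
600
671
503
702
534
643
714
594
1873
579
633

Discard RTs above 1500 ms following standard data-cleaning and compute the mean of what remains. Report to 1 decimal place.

626.0 ms

Excluded: 1873
Retained (n=11): Σ = 6886
Mean = 6886/11 = 626.0000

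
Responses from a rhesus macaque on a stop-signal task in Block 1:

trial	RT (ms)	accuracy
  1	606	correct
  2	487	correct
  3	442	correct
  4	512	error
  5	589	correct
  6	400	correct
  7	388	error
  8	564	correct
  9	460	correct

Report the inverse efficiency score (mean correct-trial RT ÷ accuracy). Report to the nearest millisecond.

Correct trials (n=7): 606, 487, 442, 589, 400, 564, 460
Mean correct RT = 3548/7 = 506.8571 ms
Proportion correct = 7/9
IES = 506.8571 / (7/9) = 651.673 ms

652 ms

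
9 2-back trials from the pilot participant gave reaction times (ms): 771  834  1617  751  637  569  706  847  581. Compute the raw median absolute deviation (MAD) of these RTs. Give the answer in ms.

96 ms

Sorted: 569, 581, 637, 706, 751, 771, 834, 847, 1617 → median = 751
|x − 751|: 20, 83, 866, 0, 114, 182, 45, 96, 170
Sorted deviations: 0, 20, 45, 83, 96, 114, 170, 182, 866 → MAD = 96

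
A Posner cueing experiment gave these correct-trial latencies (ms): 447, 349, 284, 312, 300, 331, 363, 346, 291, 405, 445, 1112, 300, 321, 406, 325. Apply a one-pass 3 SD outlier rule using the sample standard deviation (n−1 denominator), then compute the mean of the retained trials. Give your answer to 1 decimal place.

n = 16, ΣRT = 6337, M = 396.062
Σ(x−M)² = 587584.94; s = √(587584.94/15) = 197.920
Cutoffs: 396.062 ± 3·197.920 → [-197.7, 989.8]
Outside: 1112 → excluded.
Retained (n=15): Σ = 5225, mean = 5225/15 = 348.333

348.3 ms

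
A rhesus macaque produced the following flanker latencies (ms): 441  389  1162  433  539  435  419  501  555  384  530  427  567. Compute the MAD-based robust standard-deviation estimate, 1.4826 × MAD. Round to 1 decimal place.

84.5 ms

Sorted: 384, 389, 419, 427, 433, 435, 441, 501, 530, 539, 555, 567, 1162 → median = 441
|x − 441| sorted: 0, 6, 8, 14, 22, 52, 57, 60, 89, 98, 114, 126, 721 → MAD = 57
Robust SD ≈ 1.4826 × 57 = 84.508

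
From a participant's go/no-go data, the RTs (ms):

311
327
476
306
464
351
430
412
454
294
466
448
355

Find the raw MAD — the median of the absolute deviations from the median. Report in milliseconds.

57 ms

Sorted: 294, 306, 311, 327, 351, 355, 412, 430, 448, 454, 464, 466, 476 → median = 412
|x − 412|: 101, 85, 64, 106, 52, 61, 18, 0, 42, 118, 54, 36, 57
Sorted deviations: 0, 18, 36, 42, 52, 54, 57, 61, 64, 85, 101, 106, 118 → MAD = 57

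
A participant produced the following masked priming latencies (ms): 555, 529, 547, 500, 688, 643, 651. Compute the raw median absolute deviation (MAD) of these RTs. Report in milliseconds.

55 ms

Sorted: 500, 529, 547, 555, 643, 651, 688 → median = 555
|x − 555|: 0, 26, 8, 55, 133, 88, 96
Sorted deviations: 0, 8, 26, 55, 88, 96, 133 → MAD = 55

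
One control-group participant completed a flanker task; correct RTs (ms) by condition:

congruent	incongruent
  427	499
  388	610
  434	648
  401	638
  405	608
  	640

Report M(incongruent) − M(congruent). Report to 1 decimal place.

M(congruent) = 2055/5 = 411.000
M(incongruent) = 3643/6 = 607.167
Difference = 607.167 − 411.000 = 196.167 ms

196.2 ms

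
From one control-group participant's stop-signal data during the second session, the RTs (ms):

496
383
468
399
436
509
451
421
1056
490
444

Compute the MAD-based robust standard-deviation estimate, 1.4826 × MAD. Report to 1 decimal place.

57.8 ms

Sorted: 383, 399, 421, 436, 444, 451, 468, 490, 496, 509, 1056 → median = 451
|x − 451| sorted: 0, 7, 15, 17, 30, 39, 45, 52, 58, 68, 605 → MAD = 39
Robust SD ≈ 1.4826 × 39 = 57.821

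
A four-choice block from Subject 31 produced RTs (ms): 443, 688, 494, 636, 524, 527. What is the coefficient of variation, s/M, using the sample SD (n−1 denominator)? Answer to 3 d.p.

0.166

n = 6, Σ = 3312, M = 552.0000
Σ(x−M)² = 42206.000; s = √(42206.000/5) = 91.8760
CV = 91.8760 / 552.0000 = 0.16644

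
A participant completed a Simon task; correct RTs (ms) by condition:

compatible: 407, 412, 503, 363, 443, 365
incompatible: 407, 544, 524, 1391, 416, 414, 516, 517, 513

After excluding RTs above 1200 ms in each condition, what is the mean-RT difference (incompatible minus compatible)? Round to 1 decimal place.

65.9 ms

incompatible: exclude 1391
M(compatible) = 2493/6 = 415.500
M(incompatible) = 3851/8 = 481.375
Difference = 481.375 − 415.500 = 65.875 ms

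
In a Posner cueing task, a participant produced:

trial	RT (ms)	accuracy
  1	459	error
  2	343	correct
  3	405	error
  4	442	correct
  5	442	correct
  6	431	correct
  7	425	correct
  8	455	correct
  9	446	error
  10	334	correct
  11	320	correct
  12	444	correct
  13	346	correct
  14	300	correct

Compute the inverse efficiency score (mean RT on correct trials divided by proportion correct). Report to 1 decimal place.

Correct trials (n=11): 343, 442, 442, 431, 425, 455, 334, 320, 444, 346, 300
Mean correct RT = 4282/11 = 389.2727 ms
Proportion correct = 11/14
IES = 389.2727 / (11/14) = 495.438 ms

495.4 ms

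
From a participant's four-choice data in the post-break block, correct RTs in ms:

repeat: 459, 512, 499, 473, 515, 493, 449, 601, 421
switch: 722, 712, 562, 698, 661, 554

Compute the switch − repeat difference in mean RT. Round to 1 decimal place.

M(repeat) = 4422/9 = 491.333
M(switch) = 3909/6 = 651.500
Difference = 651.500 − 491.333 = 160.167 ms

160.2 ms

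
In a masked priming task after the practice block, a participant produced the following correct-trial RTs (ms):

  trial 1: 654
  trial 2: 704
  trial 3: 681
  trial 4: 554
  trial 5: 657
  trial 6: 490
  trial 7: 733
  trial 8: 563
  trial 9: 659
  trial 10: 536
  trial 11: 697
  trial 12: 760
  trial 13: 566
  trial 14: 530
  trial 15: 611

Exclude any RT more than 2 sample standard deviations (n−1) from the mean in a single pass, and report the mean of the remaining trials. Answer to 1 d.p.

626.3 ms

n = 15, ΣRT = 9395, M = 626.333
Σ(x−M)² = 95177.33; s = √(95177.33/14) = 82.452
Cutoffs: 626.333 ± 2·82.452 → [461.4, 791.2]
No RTs fall outside the cutoffs; all 15 retained. Mean = 9395/15 = 626.333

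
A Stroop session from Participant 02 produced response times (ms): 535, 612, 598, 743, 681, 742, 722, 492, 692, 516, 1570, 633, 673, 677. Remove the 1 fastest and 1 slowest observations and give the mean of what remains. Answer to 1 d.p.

Sorted: 492, 516, 535, 598, 612, 633, 673, 677, 681, 692, 722, 742, 743, 1570
Drop lowest 1 (492) and highest 1 (1570)
Remaining (n=12): Σ = 7824, mean = 7824/12 = 652.000

652.0 ms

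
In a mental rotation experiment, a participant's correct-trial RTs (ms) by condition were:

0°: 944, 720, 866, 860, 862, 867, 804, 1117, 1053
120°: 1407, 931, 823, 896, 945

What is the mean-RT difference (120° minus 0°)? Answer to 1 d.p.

101.2 ms

M(0°) = 8093/9 = 899.222
M(120°) = 5002/5 = 1000.400
Difference = 1000.400 − 899.222 = 101.178 ms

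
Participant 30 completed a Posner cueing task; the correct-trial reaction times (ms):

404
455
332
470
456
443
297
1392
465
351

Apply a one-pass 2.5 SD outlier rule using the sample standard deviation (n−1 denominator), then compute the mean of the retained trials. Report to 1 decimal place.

408.1 ms

n = 10, ΣRT = 5065, M = 506.500
Σ(x−M)² = 905426.50; s = √(905426.50/9) = 317.180
Cutoffs: 506.500 ± 2.5·317.180 → [-286.4, 1299.4]
Outside: 1392 → excluded.
Retained (n=9): Σ = 3673, mean = 3673/9 = 408.111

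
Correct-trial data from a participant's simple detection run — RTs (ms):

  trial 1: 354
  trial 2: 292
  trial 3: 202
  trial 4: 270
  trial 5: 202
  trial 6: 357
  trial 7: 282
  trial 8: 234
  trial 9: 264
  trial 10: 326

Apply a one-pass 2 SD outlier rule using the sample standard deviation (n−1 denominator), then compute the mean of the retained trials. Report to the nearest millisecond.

n = 10, ΣRT = 2783, M = 278.300
Σ(x−M)² = 28280.10; s = √(28280.10/9) = 56.056
Cutoffs: 278.300 ± 2·56.056 → [166.2, 390.4]
No RTs fall outside the cutoffs; all 10 retained. Mean = 2783/10 = 278.300

278 ms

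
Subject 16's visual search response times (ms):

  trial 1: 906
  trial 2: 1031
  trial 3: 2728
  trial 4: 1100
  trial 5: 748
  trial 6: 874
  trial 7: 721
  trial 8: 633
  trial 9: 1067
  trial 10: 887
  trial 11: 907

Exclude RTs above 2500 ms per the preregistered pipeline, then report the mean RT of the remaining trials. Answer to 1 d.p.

Excluded: 2728
Retained (n=10): Σ = 8874
Mean = 8874/10 = 887.4000

887.4 ms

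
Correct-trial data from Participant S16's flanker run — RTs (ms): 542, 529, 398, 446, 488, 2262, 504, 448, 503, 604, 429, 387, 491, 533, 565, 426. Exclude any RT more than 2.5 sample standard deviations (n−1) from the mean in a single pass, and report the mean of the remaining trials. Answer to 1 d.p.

486.2 ms

n = 16, ΣRT = 9555, M = 597.188
Σ(x−M)² = 3011812.44; s = √(3011812.44/15) = 448.093
Cutoffs: 597.188 ± 2.5·448.093 → [-523.0, 1717.4]
Outside: 2262 → excluded.
Retained (n=15): Σ = 7293, mean = 7293/15 = 486.200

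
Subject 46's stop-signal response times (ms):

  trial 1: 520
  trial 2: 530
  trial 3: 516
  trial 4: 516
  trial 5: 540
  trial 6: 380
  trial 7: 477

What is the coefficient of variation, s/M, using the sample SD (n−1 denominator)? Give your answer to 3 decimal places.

n = 7, Σ = 3479, M = 497.0000
Σ(x−M)² = 18278.000; s = √(18278.000/6) = 55.1936
CV = 55.1936 / 497.0000 = 0.11105

0.111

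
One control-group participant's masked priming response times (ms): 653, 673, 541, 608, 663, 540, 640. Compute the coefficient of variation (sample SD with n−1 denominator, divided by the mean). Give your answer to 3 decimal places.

0.091

n = 7, Σ = 4318, M = 616.8571
Σ(x−M)² = 18862.857; s = √(18862.857/6) = 56.0697
CV = 56.0697 / 616.8571 = 0.09090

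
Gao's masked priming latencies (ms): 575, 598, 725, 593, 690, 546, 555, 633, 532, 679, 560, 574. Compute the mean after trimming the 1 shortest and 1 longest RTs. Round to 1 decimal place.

600.3 ms

Sorted: 532, 546, 555, 560, 574, 575, 593, 598, 633, 679, 690, 725
Drop lowest 1 (532) and highest 1 (725)
Remaining (n=10): Σ = 6003, mean = 6003/10 = 600.300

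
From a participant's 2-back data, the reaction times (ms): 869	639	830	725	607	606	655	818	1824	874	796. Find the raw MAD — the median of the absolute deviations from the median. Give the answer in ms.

78 ms

Sorted: 606, 607, 639, 655, 725, 796, 818, 830, 869, 874, 1824 → median = 796
|x − 796|: 73, 157, 34, 71, 189, 190, 141, 22, 1028, 78, 0
Sorted deviations: 0, 22, 34, 71, 73, 78, 141, 157, 189, 190, 1028 → MAD = 78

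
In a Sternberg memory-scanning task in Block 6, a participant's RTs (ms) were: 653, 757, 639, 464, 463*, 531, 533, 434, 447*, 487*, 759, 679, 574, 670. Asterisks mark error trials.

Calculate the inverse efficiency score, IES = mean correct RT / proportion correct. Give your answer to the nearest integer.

774 ms

Correct trials (n=11): 653, 757, 639, 464, 531, 533, 434, 759, 679, 574, 670
Mean correct RT = 6693/11 = 608.4545 ms
Proportion correct = 11/14
IES = 608.4545 / (11/14) = 774.397 ms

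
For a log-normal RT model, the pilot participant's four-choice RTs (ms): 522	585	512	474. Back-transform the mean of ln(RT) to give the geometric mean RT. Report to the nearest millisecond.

522 ms

ln(RT): 6.2577, 6.3716, 6.2383, 6.1612
Mean ln(RT) = 25.0288/4 = 6.25720
Geometric mean = exp(6.25720) = 521.76 ms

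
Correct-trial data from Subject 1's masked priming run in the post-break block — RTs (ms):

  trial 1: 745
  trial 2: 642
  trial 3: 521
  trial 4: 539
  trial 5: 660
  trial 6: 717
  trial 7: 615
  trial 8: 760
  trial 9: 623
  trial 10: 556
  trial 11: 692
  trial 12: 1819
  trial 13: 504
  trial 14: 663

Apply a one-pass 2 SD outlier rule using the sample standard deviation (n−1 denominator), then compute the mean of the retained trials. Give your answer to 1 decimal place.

n = 14, ΣRT = 10056, M = 718.286
Σ(x−M)² = 1390058.86; s = √(1390058.86/13) = 326.998
Cutoffs: 718.286 ± 2·326.998 → [64.3, 1372.3]
Outside: 1819 → excluded.
Retained (n=13): Σ = 8237, mean = 8237/13 = 633.615

633.6 ms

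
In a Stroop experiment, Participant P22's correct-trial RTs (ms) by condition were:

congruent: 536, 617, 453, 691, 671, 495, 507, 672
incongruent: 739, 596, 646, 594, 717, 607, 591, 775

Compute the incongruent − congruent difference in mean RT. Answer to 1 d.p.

M(congruent) = 4642/8 = 580.250
M(incongruent) = 5265/8 = 658.125
Difference = 658.125 − 580.250 = 77.875 ms

77.9 ms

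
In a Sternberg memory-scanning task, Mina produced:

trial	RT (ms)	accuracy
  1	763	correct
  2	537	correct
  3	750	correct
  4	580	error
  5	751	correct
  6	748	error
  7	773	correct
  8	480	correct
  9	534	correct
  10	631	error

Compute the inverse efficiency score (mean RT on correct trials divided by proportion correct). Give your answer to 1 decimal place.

Correct trials (n=7): 763, 537, 750, 751, 773, 480, 534
Mean correct RT = 4588/7 = 655.4286 ms
Proportion correct = 7/10
IES = 655.4286 / (7/10) = 936.327 ms

936.3 ms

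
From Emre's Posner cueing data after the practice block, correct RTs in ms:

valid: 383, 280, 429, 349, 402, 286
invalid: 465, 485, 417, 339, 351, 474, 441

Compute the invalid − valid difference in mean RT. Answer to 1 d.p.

69.7 ms

M(valid) = 2129/6 = 354.833
M(invalid) = 2972/7 = 424.571
Difference = 424.571 − 354.833 = 69.738 ms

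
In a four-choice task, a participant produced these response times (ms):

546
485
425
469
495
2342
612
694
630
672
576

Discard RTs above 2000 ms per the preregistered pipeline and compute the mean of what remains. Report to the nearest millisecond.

560 ms

Excluded: 2342
Retained (n=10): Σ = 5604
Mean = 5604/10 = 560.4000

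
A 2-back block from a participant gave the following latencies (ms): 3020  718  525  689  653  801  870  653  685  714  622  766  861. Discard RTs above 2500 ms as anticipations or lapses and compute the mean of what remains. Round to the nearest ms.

713 ms

Excluded: 3020
Retained (n=12): Σ = 8557
Mean = 8557/12 = 713.0833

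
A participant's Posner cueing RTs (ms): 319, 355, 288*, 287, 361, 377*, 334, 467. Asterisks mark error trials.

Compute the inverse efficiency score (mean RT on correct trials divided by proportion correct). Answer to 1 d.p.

Correct trials (n=6): 319, 355, 287, 361, 334, 467
Mean correct RT = 2123/6 = 353.8333 ms
Proportion correct = 6/8
IES = 353.8333 / (6/8) = 471.778 ms

471.8 ms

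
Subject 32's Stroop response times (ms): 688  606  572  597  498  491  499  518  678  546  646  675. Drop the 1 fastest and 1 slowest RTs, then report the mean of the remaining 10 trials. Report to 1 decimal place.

583.5 ms

Sorted: 491, 498, 499, 518, 546, 572, 597, 606, 646, 675, 678, 688
Drop lowest 1 (491) and highest 1 (688)
Remaining (n=10): Σ = 5835, mean = 5835/10 = 583.500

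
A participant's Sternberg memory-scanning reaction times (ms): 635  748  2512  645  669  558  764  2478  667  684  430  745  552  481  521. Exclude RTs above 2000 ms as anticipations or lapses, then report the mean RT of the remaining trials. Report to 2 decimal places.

623.00 ms

Excluded: 2478, 2512
Retained (n=13): Σ = 8099
Mean = 8099/13 = 623.0000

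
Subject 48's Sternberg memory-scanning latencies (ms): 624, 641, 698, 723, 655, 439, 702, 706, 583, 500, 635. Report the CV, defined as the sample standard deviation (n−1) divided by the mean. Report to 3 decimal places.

0.143

n = 11, Σ = 6906, M = 627.8182
Σ(x−M)² = 80577.636; s = √(80577.636/10) = 89.7650
CV = 89.7650 / 627.8182 = 0.14298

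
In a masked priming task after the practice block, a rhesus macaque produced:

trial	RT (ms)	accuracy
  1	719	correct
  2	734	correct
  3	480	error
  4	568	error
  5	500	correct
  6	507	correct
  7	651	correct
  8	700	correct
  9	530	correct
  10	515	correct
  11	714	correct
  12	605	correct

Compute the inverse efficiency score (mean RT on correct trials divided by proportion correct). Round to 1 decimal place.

Correct trials (n=10): 719, 734, 500, 507, 651, 700, 530, 515, 714, 605
Mean correct RT = 6175/10 = 617.5000 ms
Proportion correct = 10/12
IES = 617.5000 / (10/12) = 741.000 ms

741.0 ms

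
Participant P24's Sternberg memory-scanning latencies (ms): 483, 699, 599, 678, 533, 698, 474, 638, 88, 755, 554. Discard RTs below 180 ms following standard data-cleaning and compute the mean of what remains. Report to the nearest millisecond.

611 ms

Excluded: 88
Retained (n=10): Σ = 6111
Mean = 6111/10 = 611.1000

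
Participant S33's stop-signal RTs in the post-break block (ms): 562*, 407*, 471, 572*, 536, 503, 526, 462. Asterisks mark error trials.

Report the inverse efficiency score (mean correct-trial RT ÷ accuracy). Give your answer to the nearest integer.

Correct trials (n=5): 471, 536, 503, 526, 462
Mean correct RT = 2498/5 = 499.6000 ms
Proportion correct = 5/8
IES = 499.6000 / (5/8) = 799.360 ms

799 ms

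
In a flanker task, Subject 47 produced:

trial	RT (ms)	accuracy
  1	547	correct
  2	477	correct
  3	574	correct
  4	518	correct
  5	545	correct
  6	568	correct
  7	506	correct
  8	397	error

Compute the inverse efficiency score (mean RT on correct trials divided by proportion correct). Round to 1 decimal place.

Correct trials (n=7): 547, 477, 574, 518, 545, 568, 506
Mean correct RT = 3735/7 = 533.5714 ms
Proportion correct = 7/8
IES = 533.5714 / (7/8) = 609.796 ms

609.8 ms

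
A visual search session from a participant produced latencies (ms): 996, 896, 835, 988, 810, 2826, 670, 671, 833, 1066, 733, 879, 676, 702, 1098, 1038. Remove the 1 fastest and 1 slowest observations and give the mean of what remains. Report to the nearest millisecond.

Sorted: 670, 671, 676, 702, 733, 810, 833, 835, 879, 896, 988, 996, 1038, 1066, 1098, 2826
Drop lowest 1 (670) and highest 1 (2826)
Remaining (n=14): Σ = 12221, mean = 12221/14 = 872.929

873 ms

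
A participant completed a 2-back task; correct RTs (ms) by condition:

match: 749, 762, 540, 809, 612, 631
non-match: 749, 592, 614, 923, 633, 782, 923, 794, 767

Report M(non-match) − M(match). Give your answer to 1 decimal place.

M(match) = 4103/6 = 683.833
M(non-match) = 6777/9 = 753.000
Difference = 753.000 − 683.833 = 69.167 ms

69.2 ms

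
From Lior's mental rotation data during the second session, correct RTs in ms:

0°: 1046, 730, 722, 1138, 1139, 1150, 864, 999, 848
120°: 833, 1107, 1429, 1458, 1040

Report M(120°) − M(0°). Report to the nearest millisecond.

M(0°) = 8636/9 = 959.556
M(120°) = 5867/5 = 1173.400
Difference = 1173.400 − 959.556 = 213.844 ms

214 ms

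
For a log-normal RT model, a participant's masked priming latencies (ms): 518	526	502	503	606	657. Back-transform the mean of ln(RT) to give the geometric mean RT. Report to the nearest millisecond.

ln(RT): 6.2500, 6.2653, 6.2186, 6.2206, 6.4069, 6.4877
Mean ln(RT) = 37.8490/6 = 6.30817
Geometric mean = exp(6.30817) = 549.04 ms

549 ms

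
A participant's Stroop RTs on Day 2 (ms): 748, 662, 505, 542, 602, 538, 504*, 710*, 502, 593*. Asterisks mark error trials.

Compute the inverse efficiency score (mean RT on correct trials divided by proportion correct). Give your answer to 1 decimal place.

Correct trials (n=7): 748, 662, 505, 542, 602, 538, 502
Mean correct RT = 4099/7 = 585.5714 ms
Proportion correct = 7/10
IES = 585.5714 / (7/10) = 836.531 ms

836.5 ms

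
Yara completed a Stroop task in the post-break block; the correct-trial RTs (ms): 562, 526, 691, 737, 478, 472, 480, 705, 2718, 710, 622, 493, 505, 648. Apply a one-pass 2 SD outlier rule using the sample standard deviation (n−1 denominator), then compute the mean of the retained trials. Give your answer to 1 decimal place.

n = 14, ΣRT = 10347, M = 739.071
Σ(x−M)² = 4341176.93; s = √(4341176.93/13) = 577.873
Cutoffs: 739.071 ± 2·577.873 → [-416.7, 1894.8]
Outside: 2718 → excluded.
Retained (n=13): Σ = 7629, mean = 7629/13 = 586.846

586.8 ms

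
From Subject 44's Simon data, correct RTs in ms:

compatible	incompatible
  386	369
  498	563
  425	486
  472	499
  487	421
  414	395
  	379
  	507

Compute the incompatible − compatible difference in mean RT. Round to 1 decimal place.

M(compatible) = 2682/6 = 447.000
M(incompatible) = 3619/8 = 452.375
Difference = 452.375 − 447.000 = 5.375 ms

5.4 ms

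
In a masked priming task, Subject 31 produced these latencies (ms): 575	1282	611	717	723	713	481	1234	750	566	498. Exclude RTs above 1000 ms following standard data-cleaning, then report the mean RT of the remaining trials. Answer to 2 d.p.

626.00 ms

Excluded: 1234, 1282
Retained (n=9): Σ = 5634
Mean = 5634/9 = 626.0000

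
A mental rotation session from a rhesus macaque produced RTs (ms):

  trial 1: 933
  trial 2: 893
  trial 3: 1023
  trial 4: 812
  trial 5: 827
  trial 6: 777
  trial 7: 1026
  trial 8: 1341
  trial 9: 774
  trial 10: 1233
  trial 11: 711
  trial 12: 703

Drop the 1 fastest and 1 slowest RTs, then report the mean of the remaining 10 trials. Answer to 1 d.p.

Sorted: 703, 711, 774, 777, 812, 827, 893, 933, 1023, 1026, 1233, 1341
Drop lowest 1 (703) and highest 1 (1341)
Remaining (n=10): Σ = 9009, mean = 9009/10 = 900.900

900.9 ms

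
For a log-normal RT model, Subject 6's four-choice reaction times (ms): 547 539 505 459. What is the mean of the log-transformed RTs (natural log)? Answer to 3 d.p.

ln(RT): 6.3044, 6.2897, 6.2246, 6.1291
Σ ln(RT) = 24.9478
Mean = 24.9478/4 = 6.23694

6.237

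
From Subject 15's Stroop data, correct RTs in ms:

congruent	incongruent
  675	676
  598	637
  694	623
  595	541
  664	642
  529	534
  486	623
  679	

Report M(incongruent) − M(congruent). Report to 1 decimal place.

-4.1 ms

M(congruent) = 4920/8 = 615.000
M(incongruent) = 4276/7 = 610.857
Difference = 610.857 − 615.000 = -4.143 ms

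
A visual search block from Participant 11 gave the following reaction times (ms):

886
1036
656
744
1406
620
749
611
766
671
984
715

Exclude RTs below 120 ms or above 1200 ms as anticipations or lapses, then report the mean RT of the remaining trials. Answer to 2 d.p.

767.09 ms

Excluded: 1406
Retained (n=11): Σ = 8438
Mean = 8438/11 = 767.0909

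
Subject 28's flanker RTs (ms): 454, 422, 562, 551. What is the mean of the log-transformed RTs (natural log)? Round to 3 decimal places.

ln(RT): 6.1181, 6.0450, 6.3315, 6.3117
Σ ln(RT) = 24.8063
Mean = 24.8063/4 = 6.20158

6.202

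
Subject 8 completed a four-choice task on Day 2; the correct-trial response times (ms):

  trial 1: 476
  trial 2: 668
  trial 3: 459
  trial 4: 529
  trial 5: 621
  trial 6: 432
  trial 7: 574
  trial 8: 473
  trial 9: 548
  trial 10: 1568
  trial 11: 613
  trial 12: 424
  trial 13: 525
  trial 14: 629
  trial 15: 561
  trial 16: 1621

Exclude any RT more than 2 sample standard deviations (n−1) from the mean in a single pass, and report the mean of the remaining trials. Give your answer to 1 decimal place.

n = 16, ΣRT = 10721, M = 670.062
Σ(x−M)² = 2033152.94; s = √(2033152.94/15) = 368.162
Cutoffs: 670.062 ± 2·368.162 → [-66.3, 1406.4]
Outside: 1568, 1621 → excluded.
Retained (n=14): Σ = 7532, mean = 7532/14 = 538.000

538.0 ms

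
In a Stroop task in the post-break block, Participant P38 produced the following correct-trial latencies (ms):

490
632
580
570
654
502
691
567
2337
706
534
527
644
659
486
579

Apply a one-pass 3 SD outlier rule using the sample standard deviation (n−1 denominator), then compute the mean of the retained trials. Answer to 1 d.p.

588.1 ms

n = 16, ΣRT = 11158, M = 697.375
Σ(x−M)² = 2941547.75; s = √(2941547.75/15) = 442.835
Cutoffs: 697.375 ± 3·442.835 → [-631.1, 2025.9]
Outside: 2337 → excluded.
Retained (n=15): Σ = 8821, mean = 8821/15 = 588.067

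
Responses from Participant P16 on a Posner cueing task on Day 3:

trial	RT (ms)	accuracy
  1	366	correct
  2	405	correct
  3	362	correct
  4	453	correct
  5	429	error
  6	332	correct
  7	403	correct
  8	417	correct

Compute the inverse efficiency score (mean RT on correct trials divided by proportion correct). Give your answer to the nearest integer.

447 ms

Correct trials (n=7): 366, 405, 362, 453, 332, 403, 417
Mean correct RT = 2738/7 = 391.1429 ms
Proportion correct = 7/8
IES = 391.1429 / (7/8) = 447.020 ms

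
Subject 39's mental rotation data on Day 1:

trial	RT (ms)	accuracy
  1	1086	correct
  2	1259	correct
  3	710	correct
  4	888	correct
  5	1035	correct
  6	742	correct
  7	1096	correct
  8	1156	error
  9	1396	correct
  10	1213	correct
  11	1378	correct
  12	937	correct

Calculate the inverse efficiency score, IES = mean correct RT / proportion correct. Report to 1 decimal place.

1164.3 ms

Correct trials (n=11): 1086, 1259, 710, 888, 1035, 742, 1096, 1396, 1213, 1378, 937
Mean correct RT = 11740/11 = 1067.2727 ms
Proportion correct = 11/12
IES = 1067.2727 / (11/12) = 1164.298 ms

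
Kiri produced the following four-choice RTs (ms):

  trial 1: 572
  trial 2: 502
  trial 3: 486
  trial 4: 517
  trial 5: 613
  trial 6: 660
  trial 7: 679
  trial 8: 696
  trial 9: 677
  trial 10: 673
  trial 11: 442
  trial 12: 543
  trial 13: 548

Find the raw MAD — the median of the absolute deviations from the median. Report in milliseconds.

86 ms

Sorted: 442, 486, 502, 517, 543, 548, 572, 613, 660, 673, 677, 679, 696 → median = 572
|x − 572|: 0, 70, 86, 55, 41, 88, 107, 124, 105, 101, 130, 29, 24
Sorted deviations: 0, 24, 29, 41, 55, 70, 86, 88, 101, 105, 107, 124, 130 → MAD = 86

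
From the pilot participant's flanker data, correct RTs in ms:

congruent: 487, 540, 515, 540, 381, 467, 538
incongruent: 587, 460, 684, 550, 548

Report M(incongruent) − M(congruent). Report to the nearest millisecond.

70 ms

M(congruent) = 3468/7 = 495.429
M(incongruent) = 2829/5 = 565.800
Difference = 565.800 − 495.429 = 70.371 ms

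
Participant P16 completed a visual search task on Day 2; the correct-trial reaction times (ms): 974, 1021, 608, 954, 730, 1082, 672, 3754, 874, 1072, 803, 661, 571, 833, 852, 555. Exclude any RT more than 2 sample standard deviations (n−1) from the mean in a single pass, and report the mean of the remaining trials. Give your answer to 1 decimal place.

n = 16, ΣRT = 16016, M = 1001.000
Σ(x−M)² = 8535254.00; s = √(8535254.00/15) = 754.332
Cutoffs: 1001.000 ± 2·754.332 → [-507.7, 2509.7]
Outside: 3754 → excluded.
Retained (n=15): Σ = 12262, mean = 12262/15 = 817.467

817.5 ms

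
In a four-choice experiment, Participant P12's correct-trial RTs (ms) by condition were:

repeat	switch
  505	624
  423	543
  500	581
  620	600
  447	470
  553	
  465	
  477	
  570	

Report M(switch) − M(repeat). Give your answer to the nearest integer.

M(repeat) = 4560/9 = 506.667
M(switch) = 2818/5 = 563.600
Difference = 563.600 − 506.667 = 56.933 ms

57 ms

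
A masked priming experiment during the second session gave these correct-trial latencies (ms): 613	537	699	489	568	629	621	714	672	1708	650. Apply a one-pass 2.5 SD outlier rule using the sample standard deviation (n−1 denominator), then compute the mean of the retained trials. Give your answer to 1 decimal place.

n = 11, ΣRT = 7900, M = 718.182
Σ(x−M)² = 1123273.64; s = √(1123273.64/10) = 335.153
Cutoffs: 718.182 ± 2.5·335.153 → [-119.7, 1556.1]
Outside: 1708 → excluded.
Retained (n=10): Σ = 6192, mean = 6192/10 = 619.200

619.2 ms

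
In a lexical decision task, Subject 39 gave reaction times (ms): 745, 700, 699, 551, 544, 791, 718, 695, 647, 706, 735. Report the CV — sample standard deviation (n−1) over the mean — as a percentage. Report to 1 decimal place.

11.2%

n = 11, Σ = 7531, M = 684.6364
Σ(x−M)² = 58666.545; s = √(58666.545/10) = 76.5941
CV = 76.5941 / 684.6364 = 0.11188 = 11.188%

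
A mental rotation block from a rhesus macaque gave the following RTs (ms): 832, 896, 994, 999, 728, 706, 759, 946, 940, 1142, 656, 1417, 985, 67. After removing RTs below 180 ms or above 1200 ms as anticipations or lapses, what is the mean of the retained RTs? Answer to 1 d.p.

Excluded: 67, 1417
Retained (n=12): Σ = 10583
Mean = 10583/12 = 881.9167

881.9 ms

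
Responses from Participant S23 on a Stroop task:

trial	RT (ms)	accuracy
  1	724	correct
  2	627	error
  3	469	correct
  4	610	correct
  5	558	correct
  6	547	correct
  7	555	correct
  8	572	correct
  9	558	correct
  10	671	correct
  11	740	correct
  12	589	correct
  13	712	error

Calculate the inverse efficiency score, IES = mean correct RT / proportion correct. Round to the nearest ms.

Correct trials (n=11): 724, 469, 610, 558, 547, 555, 572, 558, 671, 740, 589
Mean correct RT = 6593/11 = 599.3636 ms
Proportion correct = 11/13
IES = 599.3636 / (11/13) = 708.339 ms

708 ms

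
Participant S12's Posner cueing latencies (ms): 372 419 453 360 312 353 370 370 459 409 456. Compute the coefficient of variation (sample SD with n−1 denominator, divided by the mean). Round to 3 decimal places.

0.123

n = 11, Σ = 4333, M = 393.9091
Σ(x−M)² = 23596.909; s = √(23596.909/10) = 48.5766
CV = 48.5766 / 393.9091 = 0.12332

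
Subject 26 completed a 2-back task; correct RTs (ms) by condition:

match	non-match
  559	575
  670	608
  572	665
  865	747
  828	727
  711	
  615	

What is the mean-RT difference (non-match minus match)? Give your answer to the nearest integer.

-24 ms

M(match) = 4820/7 = 688.571
M(non-match) = 3322/5 = 664.400
Difference = 664.400 − 688.571 = -24.171 ms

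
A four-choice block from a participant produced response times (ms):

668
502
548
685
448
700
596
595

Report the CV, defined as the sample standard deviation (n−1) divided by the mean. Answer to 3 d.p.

0.152

n = 8, Σ = 4742, M = 592.7500
Σ(x−M)² = 56881.500; s = √(56881.500/7) = 90.1439
CV = 90.1439 / 592.7500 = 0.15208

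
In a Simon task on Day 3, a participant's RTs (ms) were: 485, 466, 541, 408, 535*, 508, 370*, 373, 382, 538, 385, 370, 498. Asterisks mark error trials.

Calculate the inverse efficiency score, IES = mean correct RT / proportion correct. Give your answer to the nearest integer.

532 ms

Correct trials (n=11): 485, 466, 541, 408, 508, 373, 382, 538, 385, 370, 498
Mean correct RT = 4954/11 = 450.3636 ms
Proportion correct = 11/13
IES = 450.3636 / (11/13) = 532.248 ms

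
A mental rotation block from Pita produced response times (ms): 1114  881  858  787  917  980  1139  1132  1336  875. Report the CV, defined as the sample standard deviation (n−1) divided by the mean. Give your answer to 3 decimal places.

n = 10, Σ = 10019, M = 1001.9000
Σ(x−M)² = 265208.900; s = √(265208.900/9) = 171.6615
CV = 171.6615 / 1001.9000 = 0.17134

0.171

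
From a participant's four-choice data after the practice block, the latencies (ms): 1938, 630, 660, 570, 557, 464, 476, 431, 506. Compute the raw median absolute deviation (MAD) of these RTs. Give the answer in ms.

Sorted: 431, 464, 476, 506, 557, 570, 630, 660, 1938 → median = 557
|x − 557|: 1381, 73, 103, 13, 0, 93, 81, 126, 51
Sorted deviations: 0, 13, 51, 73, 81, 93, 103, 126, 1381 → MAD = 81

81 ms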